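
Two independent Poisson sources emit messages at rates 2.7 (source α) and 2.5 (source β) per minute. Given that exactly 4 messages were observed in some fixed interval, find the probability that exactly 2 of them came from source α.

0.3739

Given the total, each event is independently from source α with probability p = λ_α/(λ_α+λ_β) = 2.7/5.2 ≈ 0.5192.
So K ~ Binomial(4, 2.7/5.2): P(K = 2) = C(4,2) · (2.7/5.2)^2 · (2.5/5.2)^2 ≈ 0.3739.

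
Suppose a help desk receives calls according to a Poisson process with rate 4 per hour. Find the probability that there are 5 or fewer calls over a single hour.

0.7851

With mean μ = 4 per hour,
P(N ≤ 5) = Σ_{j=0}^{5} e^(−μ) μ^j/j! ≈ 0.7851.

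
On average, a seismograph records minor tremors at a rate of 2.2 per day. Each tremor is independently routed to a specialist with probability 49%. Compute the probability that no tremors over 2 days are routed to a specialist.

Thinning: the tremors that are routed to a specialist themselves form a Poisson process with rate 0.49 × 2.2 = 1.078 per day.
Over the interval, μ = 1.078 × 2 = 2.156 (2 days).
P(N = 0) = e^(−2.156) · 2.156^0/0! ≈ 0.1158.

0.1158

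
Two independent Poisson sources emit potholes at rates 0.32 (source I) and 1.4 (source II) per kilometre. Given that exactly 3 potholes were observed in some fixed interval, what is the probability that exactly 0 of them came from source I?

Given the total, each event is independently from source I with probability p = λ_I/(λ_I+λ_II) = 0.32/1.72 ≈ 0.1860.
So K ~ Binomial(3, 0.32/1.72): P(K = 0) = C(3,0) · (0.32/1.72)^0 · (1.4/1.72)^3 ≈ 0.5393.

0.5393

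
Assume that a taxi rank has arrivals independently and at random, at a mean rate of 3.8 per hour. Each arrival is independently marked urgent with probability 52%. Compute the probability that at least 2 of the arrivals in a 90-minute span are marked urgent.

Thinning: the arrivals that are marked urgent themselves form a Poisson process with rate 0.52 × 3.8 = 1.976 per hour.
Over the interval, μ = 1.976 × 1.5 = 2.964 (a 90-minute span = 1.5 hours).
P(N ≥ 2) = 1 − P(N ≤ 1) ≈ 0.7954.

0.7954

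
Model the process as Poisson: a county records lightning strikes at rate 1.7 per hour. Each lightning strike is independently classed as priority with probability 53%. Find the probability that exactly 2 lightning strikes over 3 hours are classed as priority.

0.2448

Thinning: the lightning strikes that are classed as priority themselves form a Poisson process with rate 0.53 × 1.7 = 0.901 per hour.
Over the interval, μ = 0.901 × 3 = 2.703 (3 hours).
P(N = 2) = e^(−2.703) · 2.703^2/2! ≈ 0.2448.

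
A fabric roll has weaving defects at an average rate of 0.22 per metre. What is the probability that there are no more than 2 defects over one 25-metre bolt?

Over the interval, μ = 0.22 × 25 = 5.5 (a 25-metre bolt = 25 metres).
P(N ≤ 2) = Σ_{j=0}^{2} e^(−μ) μ^j/j! ≈ 0.0884.

0.0884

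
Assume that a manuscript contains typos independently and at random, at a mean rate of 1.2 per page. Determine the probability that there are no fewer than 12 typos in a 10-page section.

0.5384

Over the interval, μ = 1.2 × 10 = 12 (a 10-page section = 10 pages).
P(N ≥ 12) = 1 − P(N ≤ 11) = 1 − Σ_{j=0}^{11} e^(−μ) μ^j/j! ≈ 0.5384.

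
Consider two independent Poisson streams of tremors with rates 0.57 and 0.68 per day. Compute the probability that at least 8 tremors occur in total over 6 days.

0.4754

Independent Poisson processes superpose: combined rate λ = 0.57 + 0.68 = 1.25 per day.
Over the interval, μ = 1.25 × 6 = 7.5 (6 days).
P(N ≥ 8) = 1 − P(N ≤ 7) ≈ 0.4754.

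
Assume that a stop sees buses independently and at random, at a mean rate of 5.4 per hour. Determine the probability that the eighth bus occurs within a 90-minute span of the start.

0.5609

Over the interval, μ = 5.4 × 1.5 = 8.1 (a 90-minute span = 1.5 hours).
The eighth arrival falls in the interval iff at least 8 events occur there: P(S_8 ≤ t) = P(N ≥ 8) = 1 − P(N ≤ 7) ≈ 0.5609.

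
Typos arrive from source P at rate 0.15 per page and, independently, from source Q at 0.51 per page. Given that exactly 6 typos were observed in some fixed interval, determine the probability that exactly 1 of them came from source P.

0.3757

Given the total, each event is independently from source P with probability p = λ_P/(λ_P+λ_Q) = 0.15/0.66 ≈ 0.2273.
So K ~ Binomial(6, 0.15/0.66): P(K = 1) = C(6,1) · (0.15/0.66)^1 · (0.51/0.66)^5 ≈ 0.3757.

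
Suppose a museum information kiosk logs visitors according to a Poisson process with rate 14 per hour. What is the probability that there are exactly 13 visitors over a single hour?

0.1060

With mean μ = 14 per hour,
P(N = 13) = e^(−μ) μ^13/13! = e^(−14) · 14^13/6227020800 ≈ 0.1060.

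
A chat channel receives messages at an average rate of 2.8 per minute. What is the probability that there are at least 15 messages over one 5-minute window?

Over the interval, μ = 2.8 × 5 = 14 (a 5-minute window = 5 minutes).
P(N ≥ 15) = 1 − P(N ≤ 14) = 1 − Σ_{j=0}^{14} e^(−μ) μ^j/j! ≈ 0.4296.

0.4296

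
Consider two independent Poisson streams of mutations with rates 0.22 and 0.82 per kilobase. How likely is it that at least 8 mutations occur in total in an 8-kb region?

Independent Poisson processes superpose: combined rate λ = 0.22 + 0.82 = 1.04 per kilobase.
Over the interval, μ = 1.04 × 8 = 8.32 (an 8-kb region = 8 kilobases).
P(N ≥ 8) = 1 − P(N ≤ 7) ≈ 0.5907.

0.5907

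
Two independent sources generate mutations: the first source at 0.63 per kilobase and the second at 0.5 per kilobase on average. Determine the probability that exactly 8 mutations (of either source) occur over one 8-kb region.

0.1312

Independent Poisson processes superpose: combined rate λ = 0.63 + 0.5 = 1.13 per kilobase.
Over the interval, μ = 1.13 × 8 = 9.04 (an 8-kb region = 8 kilobases).
P(N = 8) = e^(−9.04) · 9.04^8/8! ≈ 0.1312.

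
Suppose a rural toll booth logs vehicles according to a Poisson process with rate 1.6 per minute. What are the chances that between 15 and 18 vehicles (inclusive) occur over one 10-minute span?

Over the interval, μ = 1.6 × 10 = 16 (a 10-minute span = 10 minutes).
P(15 ≤ N ≤ 18) = Σ_{j=15}^{18} e^(−16) · 16^j/j! ≈ 0.3748.

0.3748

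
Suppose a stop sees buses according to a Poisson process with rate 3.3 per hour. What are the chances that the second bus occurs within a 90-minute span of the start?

0.9579

Over the interval, μ = 3.3 × 1.5 = 4.95 (a 90-minute span = 1.5 hours).
The second arrival falls in the interval iff at least 2 events occur there: P(S_2 ≤ t) = P(N ≥ 2) = 1 − P(N ≤ 1) ≈ 0.9579.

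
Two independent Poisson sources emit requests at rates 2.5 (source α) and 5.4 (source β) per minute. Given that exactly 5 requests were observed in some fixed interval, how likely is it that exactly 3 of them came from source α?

Given the total, each event is independently from source α with probability p = λ_α/(λ_α+λ_β) = 2.5/7.9 ≈ 0.3165.
So K ~ Binomial(5, 2.5/7.9): P(K = 3) = C(5,3) · (2.5/7.9)^3 · (5.4/7.9)^2 ≈ 0.1481.

0.1481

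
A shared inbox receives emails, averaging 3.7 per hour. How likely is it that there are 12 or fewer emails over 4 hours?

0.2845

Over the interval, μ = 3.7 × 4 = 14.8 (4 hours).
P(N ≤ 12) = Σ_{j=0}^{12} e^(−μ) μ^j/j! ≈ 0.2845.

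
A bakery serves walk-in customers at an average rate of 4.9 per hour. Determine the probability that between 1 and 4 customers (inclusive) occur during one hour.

0.4508

With mean μ = 4.9 per hour,
P(1 ≤ N ≤ 4) = Σ_{j=1}^{4} e^(−4.9) · 4.9^j/j! ≈ 0.4508.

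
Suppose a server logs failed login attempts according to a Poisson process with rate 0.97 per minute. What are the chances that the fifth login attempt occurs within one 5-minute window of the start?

Over the interval, μ = 0.97 × 5 = 4.85 (a 5-minute window = 5 minutes).
The fifth arrival falls in the interval iff at least 5 events occur there: P(S_5 ≤ t) = P(N ≥ 5) = 1 − P(N ≤ 4) ≈ 0.5328.

0.5328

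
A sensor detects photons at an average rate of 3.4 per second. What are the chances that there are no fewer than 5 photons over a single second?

With mean μ = 3.4 per second,
P(N ≥ 5) = 1 − P(N ≤ 4) = 1 − Σ_{j=0}^{4} e^(−μ) μ^j/j! ≈ 0.2558.

0.2558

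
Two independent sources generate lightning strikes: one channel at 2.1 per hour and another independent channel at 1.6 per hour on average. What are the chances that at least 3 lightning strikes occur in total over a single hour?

Independent Poisson processes superpose: combined rate λ = 2.1 + 1.6 = 3.7 per hour.
So μ = 3.7.
P(N ≥ 3) = 1 − P(N ≤ 2) ≈ 0.7146.

0.7146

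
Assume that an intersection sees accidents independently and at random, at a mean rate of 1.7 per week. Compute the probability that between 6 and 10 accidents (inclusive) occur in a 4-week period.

Over the interval, μ = 1.7 × 4 = 6.8 (a 4-week period = 4 weeks).
P(6 ≤ N ≤ 10) = Σ_{j=6}^{10} e^(−6.8) · 6.8^j/j! ≈ 0.5881.

0.5881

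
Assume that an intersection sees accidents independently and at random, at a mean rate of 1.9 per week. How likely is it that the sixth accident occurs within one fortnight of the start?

Over the interval, μ = 1.9 × 2 = 3.8 (a fortnight = 2 weeks).
The sixth arrival falls in the interval iff at least 6 events occur there: P(S_6 ≤ t) = P(N ≥ 6) = 1 − P(N ≤ 5) ≈ 0.1844.

0.1844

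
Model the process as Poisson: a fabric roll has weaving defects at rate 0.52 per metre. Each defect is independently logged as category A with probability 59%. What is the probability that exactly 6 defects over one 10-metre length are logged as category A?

0.0539

Thinning: the defects that are logged as category A themselves form a Poisson process with rate 0.59 × 0.52 = 0.3068 per metre.
Over the interval, μ = 0.3068 × 10 = 3.068 (a 10-metre length = 10 metres).
P(N = 6) = e^(−3.068) · 3.068^6/6! ≈ 0.0539.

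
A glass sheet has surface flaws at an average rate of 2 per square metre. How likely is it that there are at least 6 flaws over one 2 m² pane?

0.2149

Over the interval, μ = 2 × 2 = 4 (a 2 m² pane = 2 square metres).
P(N ≥ 6) = 1 − P(N ≤ 5) = 1 − Σ_{j=0}^{5} e^(−μ) μ^j/j! ≈ 0.2149.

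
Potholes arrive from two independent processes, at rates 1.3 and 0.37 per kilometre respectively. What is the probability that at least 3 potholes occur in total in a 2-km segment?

Independent Poisson processes superpose: combined rate λ = 1.3 + 0.37 = 1.67 per kilometre.
Over the interval, μ = 1.67 × 2 = 3.34 (a 2-km segment = 2 kilometres).
P(N ≥ 3) = 1 − P(N ≤ 2) ≈ 0.6485.

0.6485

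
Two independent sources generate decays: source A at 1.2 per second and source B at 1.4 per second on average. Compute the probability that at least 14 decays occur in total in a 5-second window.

Independent Poisson processes superpose: combined rate λ = 1.2 + 1.4 = 2.6 per second.
Over the interval, μ = 2.6 × 5 = 13 (a 5-second window = 5 seconds).
P(N ≥ 14) = 1 − P(N ≤ 13) ≈ 0.4270.

0.4270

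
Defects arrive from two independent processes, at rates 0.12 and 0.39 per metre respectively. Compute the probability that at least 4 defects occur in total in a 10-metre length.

Independent Poisson processes superpose: combined rate λ = 0.12 + 0.39 = 0.51 per metre.
Over the interval, μ = 0.51 × 10 = 5.1 (a 10-metre length = 10 metres).
P(N ≥ 4) = 1 − P(N ≤ 3) ≈ 0.7487.

0.7487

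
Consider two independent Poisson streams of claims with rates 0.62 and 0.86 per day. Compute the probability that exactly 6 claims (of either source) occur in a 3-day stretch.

Independent Poisson processes superpose: combined rate λ = 0.62 + 0.86 = 1.48 per day.
Over the interval, μ = 1.48 × 3 = 4.44 (a 3-day stretch = 3 days).
P(N = 6) = e^(−4.44) · 4.44^6/6! ≈ 0.1255.

0.1255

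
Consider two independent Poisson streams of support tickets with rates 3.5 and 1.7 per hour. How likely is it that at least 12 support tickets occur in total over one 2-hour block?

0.3495

Independent Poisson processes superpose: combined rate λ = 3.5 + 1.7 = 5.2 per hour.
Over the interval, μ = 5.2 × 2 = 10.4 (a 2-hour block = 2 hours).
P(N ≥ 12) = 1 − P(N ≤ 11) ≈ 0.3495.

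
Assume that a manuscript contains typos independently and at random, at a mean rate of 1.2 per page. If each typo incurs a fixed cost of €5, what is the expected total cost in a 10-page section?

E[N] = 1.2 × 10 = 12 (a 10-page section = 10 pages); E[cost] = 12 × €5 = €60.

€60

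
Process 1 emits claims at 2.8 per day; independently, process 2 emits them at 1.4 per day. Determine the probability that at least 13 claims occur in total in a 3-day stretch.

0.4923

Independent Poisson processes superpose: combined rate λ = 2.8 + 1.4 = 4.2 per day.
Over the interval, μ = 4.2 × 3 = 12.6 (a 3-day stretch = 3 days).
P(N ≥ 13) = 1 − P(N ≤ 12) ≈ 0.4923.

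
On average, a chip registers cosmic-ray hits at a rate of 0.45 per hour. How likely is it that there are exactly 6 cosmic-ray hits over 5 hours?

Over the interval, μ = 0.45 × 5 = 2.25 (5 hours).
P(N = 6) = e^(−μ) μ^6/6! = e^(−2.25) · 2.25^6/720 ≈ 0.0190.

0.0190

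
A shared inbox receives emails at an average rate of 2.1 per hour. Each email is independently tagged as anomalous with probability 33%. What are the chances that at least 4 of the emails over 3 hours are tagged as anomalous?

0.1574

Thinning: the emails that are tagged as anomalous themselves form a Poisson process with rate 0.33 × 2.1 = 0.693 per hour.
Over the interval, μ = 0.693 × 3 = 2.079 (3 hours).
P(N ≥ 4) = 1 − P(N ≤ 3) ≈ 0.1574.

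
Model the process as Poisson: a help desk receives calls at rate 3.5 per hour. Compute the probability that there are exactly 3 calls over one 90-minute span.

0.1266

Over the interval, μ = 3.5 × 1.5 = 5.25 (a 90-minute span = 1.5 hours).
P(N = 3) = e^(−μ) μ^3/3! = e^(−5.25) · 5.25^3/6 ≈ 0.1266.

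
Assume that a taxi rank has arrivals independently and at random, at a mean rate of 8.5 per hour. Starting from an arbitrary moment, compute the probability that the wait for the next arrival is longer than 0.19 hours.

0.1989

The wait for the next event is exponential with rate λ = 8.5 per hour.
P(T > 0.19) = e^(−λt) = e^(−8.5 × 0.19) = e^(−1.615) ≈ 0.1989.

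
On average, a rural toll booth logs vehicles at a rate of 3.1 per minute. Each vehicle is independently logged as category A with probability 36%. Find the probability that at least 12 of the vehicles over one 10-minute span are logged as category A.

Thinning: the vehicles that are logged as category A themselves form a Poisson process with rate 0.36 × 3.1 = 1.116 per minute.
Over the interval, μ = 1.116 × 10 = 11.16 (a 10-minute span = 10 minutes).
P(N ≥ 12) = 1 − P(N ≤ 11) ≈ 0.4398.

0.4398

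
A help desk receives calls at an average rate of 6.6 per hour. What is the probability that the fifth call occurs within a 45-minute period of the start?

Over the interval, μ = 6.6 × 0.75 = 4.95 (a 45-minute period = 0.75 hours).
The fifth arrival falls in the interval iff at least 5 events occur there: P(S_5 ≤ t) = P(N ≥ 5) = 1 − P(N ≤ 4) ≈ 0.5507.

0.5507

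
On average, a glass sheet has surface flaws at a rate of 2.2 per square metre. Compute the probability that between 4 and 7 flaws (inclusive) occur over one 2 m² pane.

Over the interval, μ = 2.2 × 2 = 4.4 (a 2 m² pane = 2 square metres).
P(4 ≤ N ≤ 7) = Σ_{j=4}^{7} e^(−4.4) · 4.4^j/j! ≈ 0.5620.

0.5620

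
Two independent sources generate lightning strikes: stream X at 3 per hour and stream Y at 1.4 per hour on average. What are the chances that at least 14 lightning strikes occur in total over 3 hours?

Independent Poisson processes superpose: combined rate λ = 3 + 1.4 = 4.4 per hour.
Over the interval, μ = 4.4 × 3 = 13.2 (3 hours).
P(N ≥ 14) = 1 − P(N ≤ 13) ≈ 0.4489.

0.4489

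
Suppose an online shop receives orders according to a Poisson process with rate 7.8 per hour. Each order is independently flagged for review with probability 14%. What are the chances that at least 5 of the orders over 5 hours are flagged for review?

Thinning: the orders that are flagged for review themselves form a Poisson process with rate 0.14 × 7.8 = 1.092 per hour.
Over the interval, μ = 1.092 × 5 = 5.46 (5 hours).
P(N ≥ 5) = 1 − P(N ≤ 4) ≈ 0.6362.

0.6362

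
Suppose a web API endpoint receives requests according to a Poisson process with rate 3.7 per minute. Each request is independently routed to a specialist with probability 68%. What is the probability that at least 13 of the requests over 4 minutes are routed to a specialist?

0.2145

Thinning: the requests that are routed to a specialist themselves form a Poisson process with rate 0.68 × 3.7 = 2.516 per minute.
Over the interval, μ = 2.516 × 4 = 10.064 (4 minutes).
P(N ≥ 13) = 1 − P(N ≤ 12) ≈ 0.2145.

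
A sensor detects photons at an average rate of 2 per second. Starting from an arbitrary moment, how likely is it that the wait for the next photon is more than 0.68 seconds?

0.2567

The wait for the next event is exponential with rate λ = 2 per second.
P(T > 0.68) = e^(−λt) = e^(−2 × 0.68) = e^(−1.36) ≈ 0.2567.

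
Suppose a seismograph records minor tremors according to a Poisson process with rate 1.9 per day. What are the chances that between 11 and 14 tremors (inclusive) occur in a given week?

0.4174

Over the interval, μ = 1.9 × 7 = 13.3 (a week = 7 days).
P(11 ≤ N ≤ 14) = Σ_{j=11}^{14} e^(−13.3) · 13.3^j/j! ≈ 0.4174.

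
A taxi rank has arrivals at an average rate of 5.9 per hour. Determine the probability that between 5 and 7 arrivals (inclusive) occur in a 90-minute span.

Over the interval, μ = 5.9 × 1.5 = 8.85 (a 90-minute span = 1.5 hours).
P(5 ≤ N ≤ 7) = Σ_{j=5}^{7} e^(−8.85) · 8.85^j/j! ≈ 0.2815.

0.2815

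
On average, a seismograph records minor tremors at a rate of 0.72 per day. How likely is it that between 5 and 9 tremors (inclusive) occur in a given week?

Over the interval, μ = 0.72 × 7 = 5.04 (a week = 7 days).
P(5 ≤ N ≤ 9) = Σ_{j=5}^{9} e^(−5.04) · 5.04^j/j! ≈ 0.5332.

0.5332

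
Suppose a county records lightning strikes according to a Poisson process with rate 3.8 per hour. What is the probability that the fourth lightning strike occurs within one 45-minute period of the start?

0.3192

Over the interval, μ = 3.8 × 0.75 = 2.85 (a 45-minute period = 0.75 hours).
The fourth arrival falls in the interval iff at least 4 events occur there: P(S_4 ≤ t) = P(N ≥ 4) = 1 − P(N ≤ 3) ≈ 0.3192.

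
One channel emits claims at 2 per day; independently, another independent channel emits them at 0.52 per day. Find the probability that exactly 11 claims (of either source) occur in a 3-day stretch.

0.0602

Independent Poisson processes superpose: combined rate λ = 2 + 0.52 = 2.52 per day.
Over the interval, μ = 2.52 × 3 = 7.56 (a 3-day stretch = 3 days).
P(N = 11) = e^(−7.56) · 7.56^11/11! ≈ 0.0602.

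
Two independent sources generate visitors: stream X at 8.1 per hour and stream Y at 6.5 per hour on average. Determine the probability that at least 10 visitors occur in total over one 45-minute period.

Independent Poisson processes superpose: combined rate λ = 8.1 + 6.5 = 14.6 per hour.
Over the interval, μ = 14.6 × 0.75 = 10.95 (a 45-minute period = 0.75 hours).
P(N ≥ 10) = 1 − P(N ≤ 9) ≈ 0.6540.

0.6540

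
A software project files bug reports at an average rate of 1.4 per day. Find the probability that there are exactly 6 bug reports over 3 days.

Over the interval, μ = 1.4 × 3 = 4.2 (3 days).
P(N = 6) = e^(−μ) μ^6/6! = e^(−4.2) · 4.2^6/720 ≈ 0.1143.

0.1143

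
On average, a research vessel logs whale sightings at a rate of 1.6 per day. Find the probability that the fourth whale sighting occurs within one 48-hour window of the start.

0.3975

Over the interval, μ = 1.6 × 2 = 3.2 (a 48-hour window = 2 days).
The fourth arrival falls in the interval iff at least 4 events occur there: P(S_4 ≤ t) = P(N ≥ 4) = 1 − P(N ≤ 3) ≈ 0.3975.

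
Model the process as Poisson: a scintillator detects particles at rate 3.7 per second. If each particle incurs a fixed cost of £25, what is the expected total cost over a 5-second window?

£462.5

E[N] = 3.7 × 5 = 18.5 (a 5-second window = 5 seconds); E[cost] = 18.5 × £25 = £462.5.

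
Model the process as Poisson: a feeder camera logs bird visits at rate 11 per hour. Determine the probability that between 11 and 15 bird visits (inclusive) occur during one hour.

0.4475

With mean μ = 11 per hour,
P(11 ≤ N ≤ 15) = Σ_{j=11}^{15} e^(−11) · 11^j/j! ≈ 0.4475.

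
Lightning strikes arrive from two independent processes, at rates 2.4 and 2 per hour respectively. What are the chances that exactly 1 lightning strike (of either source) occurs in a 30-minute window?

Independent Poisson processes superpose: combined rate λ = 2.4 + 2 = 4.4 per hour.
Over the interval, μ = 4.4 × 0.5 = 2.2 (a 30-minute window = 0.5 hours).
P(N = 1) = e^(−2.2) · 2.2^1/1! ≈ 0.2438.

0.2438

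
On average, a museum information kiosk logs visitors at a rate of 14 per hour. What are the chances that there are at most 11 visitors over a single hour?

With mean μ = 14 per hour,
P(N ≤ 11) = Σ_{j=0}^{11} e^(−μ) μ^j/j! ≈ 0.2600.

0.2600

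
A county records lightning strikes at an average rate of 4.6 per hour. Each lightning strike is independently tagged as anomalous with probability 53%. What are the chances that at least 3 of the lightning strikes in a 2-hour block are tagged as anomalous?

0.8645

Thinning: the lightning strikes that are tagged as anomalous themselves form a Poisson process with rate 0.53 × 4.6 = 2.438 per hour.
Over the interval, μ = 2.438 × 2 = 4.876 (a 2-hour block = 2 hours).
P(N ≥ 3) = 1 − P(N ≤ 2) ≈ 0.8645.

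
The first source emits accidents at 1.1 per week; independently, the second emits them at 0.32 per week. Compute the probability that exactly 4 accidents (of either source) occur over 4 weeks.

0.1480

Independent Poisson processes superpose: combined rate λ = 1.1 + 0.32 = 1.42 per week.
Over the interval, μ = 1.42 × 4 = 5.68 (4 weeks).
P(N = 4) = e^(−5.68) · 5.68^4/4! ≈ 0.1480.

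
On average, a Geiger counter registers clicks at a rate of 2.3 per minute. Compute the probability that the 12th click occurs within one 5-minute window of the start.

Over the interval, μ = 2.3 × 5 = 11.5 (a 5-minute window = 5 minutes).
The 12th arrival falls in the interval iff at least 12 events occur there: P(S_12 ≤ t) = P(N ≥ 12) = 1 − P(N ≤ 11) ≈ 0.4802.

0.4802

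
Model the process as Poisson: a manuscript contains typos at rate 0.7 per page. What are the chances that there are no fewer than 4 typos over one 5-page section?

Over the interval, μ = 0.7 × 5 = 3.5 (a 5-page section = 5 pages).
P(N ≥ 4) = 1 − P(N ≤ 3) = 1 − Σ_{j=0}^{3} e^(−μ) μ^j/j! ≈ 0.4634.

0.4634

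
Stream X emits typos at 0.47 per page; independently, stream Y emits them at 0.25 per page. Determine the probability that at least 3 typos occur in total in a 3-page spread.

0.3665

Independent Poisson processes superpose: combined rate λ = 0.47 + 0.25 = 0.72 per page.
Over the interval, μ = 0.72 × 3 = 2.16 (a 3-page spread = 3 pages).
P(N ≥ 3) = 1 − P(N ≤ 2) ≈ 0.3665.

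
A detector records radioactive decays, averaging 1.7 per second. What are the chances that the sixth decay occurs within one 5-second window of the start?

0.8504

Over the interval, μ = 1.7 × 5 = 8.5 (a 5-second window = 5 seconds).
The sixth arrival falls in the interval iff at least 6 events occur there: P(S_6 ≤ t) = P(N ≥ 6) = 1 − P(N ≤ 5) ≈ 0.8504.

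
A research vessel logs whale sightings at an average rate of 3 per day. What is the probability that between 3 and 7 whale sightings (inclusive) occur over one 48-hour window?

Over the interval, μ = 3 × 2 = 6 (a 48-hour window = 2 days).
P(3 ≤ N ≤ 7) = Σ_{j=3}^{7} e^(−6) · 6^j/j! ≈ 0.6820.

0.6820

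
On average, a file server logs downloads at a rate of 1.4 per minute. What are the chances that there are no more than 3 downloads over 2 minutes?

0.6919

Over the interval, μ = 1.4 × 2 = 2.8 (2 minutes).
P(N ≤ 3) = Σ_{j=0}^{3} e^(−μ) μ^j/j! ≈ 0.6919.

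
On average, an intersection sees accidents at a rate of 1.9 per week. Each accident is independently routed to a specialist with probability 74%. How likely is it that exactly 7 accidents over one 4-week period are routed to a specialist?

0.1275

Thinning: the accidents that are routed to a specialist themselves form a Poisson process with rate 0.74 × 1.9 = 1.406 per week.
Over the interval, μ = 1.406 × 4 = 5.624 (a 4-week period = 4 weeks).
P(N = 7) = e^(−5.624) · 5.624^7/7! ≈ 0.1275.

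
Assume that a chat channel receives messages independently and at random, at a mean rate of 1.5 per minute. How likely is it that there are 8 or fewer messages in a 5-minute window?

0.6620

Over the interval, μ = 1.5 × 5 = 7.5 (a 5-minute window = 5 minutes).
P(N ≤ 8) = Σ_{j=0}^{8} e^(−μ) μ^j/j! ≈ 0.6620.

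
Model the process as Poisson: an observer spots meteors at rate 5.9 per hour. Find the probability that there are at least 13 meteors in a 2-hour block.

0.4012

Over the interval, μ = 5.9 × 2 = 11.8 (a 2-hour block = 2 hours).
P(N ≥ 13) = 1 − P(N ≤ 12) = 1 − Σ_{j=0}^{12} e^(−μ) μ^j/j! ≈ 0.4012.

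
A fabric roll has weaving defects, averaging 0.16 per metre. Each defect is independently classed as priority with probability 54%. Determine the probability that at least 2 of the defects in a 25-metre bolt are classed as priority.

Thinning: the defects that are classed as priority themselves form a Poisson process with rate 0.54 × 0.16 = 0.0864 per metre.
Over the interval, μ = 0.0864 × 25 = 2.16 (a 25-metre bolt = 25 metres).
P(N ≥ 2) = 1 − P(N ≤ 1) ≈ 0.6356.

0.6356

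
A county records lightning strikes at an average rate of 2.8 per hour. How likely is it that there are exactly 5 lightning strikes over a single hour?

With mean μ = 2.8 per hour,
P(N = 5) = e^(−μ) μ^5/5! = e^(−2.8) · 2.8^5/120 ≈ 0.0872.

0.0872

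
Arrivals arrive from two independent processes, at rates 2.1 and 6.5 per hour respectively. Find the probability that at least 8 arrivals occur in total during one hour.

0.6272

Independent Poisson processes superpose: combined rate λ = 2.1 + 6.5 = 8.6 per hour.
So μ = 8.6.
P(N ≥ 8) = 1 − P(N ≤ 7) ≈ 0.6272.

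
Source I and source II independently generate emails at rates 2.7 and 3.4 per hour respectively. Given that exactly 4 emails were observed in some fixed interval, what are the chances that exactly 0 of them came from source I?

0.0965

Given the total, each event is independently from source I with probability p = λ_I/(λ_I+λ_II) = 2.7/6.1 ≈ 0.4426.
So K ~ Binomial(4, 2.7/6.1): P(K = 0) = C(4,0) · (2.7/6.1)^0 · (3.4/6.1)^4 ≈ 0.0965.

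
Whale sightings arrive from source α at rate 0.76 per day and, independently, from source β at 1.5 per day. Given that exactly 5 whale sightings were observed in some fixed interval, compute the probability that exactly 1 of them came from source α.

Given the total, each event is independently from source α with probability p = λ_α/(λ_α+λ_β) = 0.76/2.26 ≈ 0.3363.
So K ~ Binomial(5, 0.76/2.26): P(K = 1) = C(5,1) · (0.76/2.26)^1 · (1.5/2.26)^4 ≈ 0.3263.

0.3263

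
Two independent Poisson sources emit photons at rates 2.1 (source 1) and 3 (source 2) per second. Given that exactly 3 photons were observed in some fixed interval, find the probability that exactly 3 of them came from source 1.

0.0698

Given the total, each event is independently from source 1 with probability p = λ_1/(λ_1+λ_2) = 2.1/5.1 ≈ 0.4118.
So K ~ Binomial(3, 2.1/5.1): P(K = 3) = C(3,3) · (2.1/5.1)^3 · (3/5.1)^0 ≈ 0.0698.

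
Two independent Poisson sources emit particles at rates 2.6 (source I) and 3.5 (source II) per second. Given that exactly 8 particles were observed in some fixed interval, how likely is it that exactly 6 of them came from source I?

0.0553

Given the total, each event is independently from source I with probability p = λ_I/(λ_I+λ_II) = 2.6/6.1 ≈ 0.4262.
So K ~ Binomial(8, 2.6/6.1): P(K = 6) = C(8,6) · (2.6/6.1)^6 · (3.5/6.1)^2 ≈ 0.0553.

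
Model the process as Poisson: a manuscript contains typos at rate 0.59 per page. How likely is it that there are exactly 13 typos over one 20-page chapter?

Over the interval, μ = 0.59 × 20 = 11.8 (a 20-page chapter = 20 pages).
P(N = 13) = e^(−μ) μ^13/13! = e^(−11.8) · 11.8^13/6227020800 ≈ 0.1036.

0.1036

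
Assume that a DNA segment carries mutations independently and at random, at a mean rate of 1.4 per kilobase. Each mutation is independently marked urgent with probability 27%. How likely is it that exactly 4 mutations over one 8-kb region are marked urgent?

Thinning: the mutations that are marked urgent themselves form a Poisson process with rate 0.27 × 1.4 = 0.378 per kilobase.
Over the interval, μ = 0.378 × 8 = 3.024 (an 8-kb region = 8 kilobases).
P(N = 4) = e^(−3.024) · 3.024^4/4! ≈ 0.1694.

0.1694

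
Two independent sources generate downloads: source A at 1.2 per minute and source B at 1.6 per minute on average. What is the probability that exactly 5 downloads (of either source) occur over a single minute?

0.0872

Independent Poisson processes superpose: combined rate λ = 1.2 + 1.6 = 2.8 per minute.
So μ = 2.8.
P(N = 5) = e^(−2.8) · 2.8^5/5! ≈ 0.0872.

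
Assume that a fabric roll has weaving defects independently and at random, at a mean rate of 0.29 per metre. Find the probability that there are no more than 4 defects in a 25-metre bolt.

0.1514

Over the interval, μ = 0.29 × 25 = 7.25 (a 25-metre bolt = 25 metres).
P(N ≤ 4) = Σ_{j=0}^{4} e^(−μ) μ^j/j! ≈ 0.1514.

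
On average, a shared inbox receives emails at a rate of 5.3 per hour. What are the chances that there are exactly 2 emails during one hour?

0.0701

With mean μ = 5.3 per hour,
P(N = 2) = e^(−μ) μ^2/2! = e^(−5.3) · 5.3^2/2 ≈ 0.0701.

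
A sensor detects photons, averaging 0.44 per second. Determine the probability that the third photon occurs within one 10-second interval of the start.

0.8149

Over the interval, μ = 0.44 × 10 = 4.4 (a 10-second interval = 10 seconds).
The third arrival falls in the interval iff at least 3 events occur there: P(S_3 ≤ t) = P(N ≥ 3) = 1 − P(N ≤ 2) ≈ 0.8149.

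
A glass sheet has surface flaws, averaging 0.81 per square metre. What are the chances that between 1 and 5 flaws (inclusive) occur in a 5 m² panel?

Over the interval, μ = 0.81 × 5 = 4.05 (a 5 m² panel = 5 square metres).
P(1 ≤ N ≤ 5) = Σ_{j=1}^{5} e^(−4.05) · 4.05^j/j! ≈ 0.7598.

0.7598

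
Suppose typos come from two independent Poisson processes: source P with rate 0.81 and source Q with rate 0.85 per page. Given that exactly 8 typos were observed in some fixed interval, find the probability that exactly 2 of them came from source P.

Given the total, each event is independently from source P with probability p = λ_P/(λ_P+λ_Q) = 0.81/1.66 ≈ 0.4880.
So K ~ Binomial(8, 0.81/1.66): P(K = 2) = C(8,2) · (0.81/1.66)^2 · (0.85/1.66)^6 ≈ 0.1202.

0.1202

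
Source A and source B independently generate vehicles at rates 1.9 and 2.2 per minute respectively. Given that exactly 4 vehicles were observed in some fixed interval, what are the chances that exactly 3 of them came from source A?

0.2136

Given the total, each event is independently from source A with probability p = λ_A/(λ_A+λ_B) = 1.9/4.1 ≈ 0.4634.
So K ~ Binomial(4, 1.9/4.1): P(K = 3) = C(4,3) · (1.9/4.1)^3 · (2.2/4.1)^1 ≈ 0.2136.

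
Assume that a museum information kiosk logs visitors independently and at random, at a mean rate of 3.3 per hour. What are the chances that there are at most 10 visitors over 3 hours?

0.5955

Over the interval, μ = 3.3 × 3 = 9.9 (3 hours).
P(N ≤ 10) = Σ_{j=0}^{10} e^(−μ) μ^j/j! ≈ 0.5955.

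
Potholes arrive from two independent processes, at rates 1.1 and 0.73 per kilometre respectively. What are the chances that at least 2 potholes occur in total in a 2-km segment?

0.8801

Independent Poisson processes superpose: combined rate λ = 1.1 + 0.73 = 1.83 per kilometre.
Over the interval, μ = 1.83 × 2 = 3.66 (a 2-km segment = 2 kilometres).
P(N ≥ 2) = 1 − P(N ≤ 1) ≈ 0.8801.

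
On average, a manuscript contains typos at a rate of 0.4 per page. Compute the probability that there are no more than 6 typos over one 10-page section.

0.8893

Over the interval, μ = 0.4 × 10 = 4 (a 10-page section = 10 pages).
P(N ≤ 6) = Σ_{j=0}^{6} e^(−μ) μ^j/j! ≈ 0.8893.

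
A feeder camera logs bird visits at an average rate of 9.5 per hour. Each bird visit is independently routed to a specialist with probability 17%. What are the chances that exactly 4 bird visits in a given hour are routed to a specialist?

0.0564

Thinning: the bird visits that are routed to a specialist themselves form a Poisson process with rate 0.17 × 9.5 = 1.615 per hour.
So μ = 1.615.
P(N = 4) = e^(−1.615) · 1.615^4/4! ≈ 0.0564.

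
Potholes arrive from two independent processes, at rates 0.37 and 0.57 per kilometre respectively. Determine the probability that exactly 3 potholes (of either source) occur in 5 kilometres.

0.1574

Independent Poisson processes superpose: combined rate λ = 0.37 + 0.57 = 0.94 per kilometre.
Over the interval, μ = 0.94 × 5 = 4.7 (5 kilometres).
P(N = 3) = e^(−4.7) · 4.7^3/3! ≈ 0.1574.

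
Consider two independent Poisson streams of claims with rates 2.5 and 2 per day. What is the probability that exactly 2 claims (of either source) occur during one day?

0.1125

Independent Poisson processes superpose: combined rate λ = 2.5 + 2 = 4.5 per day.
So μ = 4.5.
P(N = 2) = e^(−4.5) · 4.5^2/2! ≈ 0.1125.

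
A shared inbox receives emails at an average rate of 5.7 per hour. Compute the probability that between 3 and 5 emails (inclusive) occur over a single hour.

With mean μ = 5.7 per hour,
P(3 ≤ N ≤ 5) = Σ_{j=3}^{5} e^(−5.7) · 5.7^j/j! ≈ 0.4182.

0.4182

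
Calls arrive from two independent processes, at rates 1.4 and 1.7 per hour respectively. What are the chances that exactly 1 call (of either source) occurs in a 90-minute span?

Independent Poisson processes superpose: combined rate λ = 1.4 + 1.7 = 3.1 per hour.
Over the interval, μ = 3.1 × 1.5 = 4.65 (a 90-minute span = 1.5 hours).
P(N = 1) = e^(−4.65) · 4.65^1/1! ≈ 0.0445.

0.0445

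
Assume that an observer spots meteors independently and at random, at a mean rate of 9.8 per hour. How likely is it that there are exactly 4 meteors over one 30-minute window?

Over the interval, μ = 9.8 × 0.5 = 4.9 (a 30-minute window = 0.5 hours).
P(N = 4) = e^(−μ) μ^4/4! = e^(−4.9) · 4.9^4/24 ≈ 0.1789.

0.1789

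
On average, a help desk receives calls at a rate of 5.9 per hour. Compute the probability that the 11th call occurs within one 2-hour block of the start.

Over the interval, μ = 5.9 × 2 = 11.8 (a 2-hour block = 2 hours).
The 11th arrival falls in the interval iff at least 11 events occur there: P(S_11 ≤ t) = P(N ≥ 11) = 1 − P(N ≤ 10) ≈ 0.6315.

0.6315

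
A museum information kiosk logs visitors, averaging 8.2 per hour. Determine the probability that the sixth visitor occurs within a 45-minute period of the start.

Over the interval, μ = 8.2 × 0.75 = 6.15 (a 45-minute period = 0.75 hours).
The sixth arrival falls in the interval iff at least 6 events occur there: P(S_6 ≤ t) = P(N ≥ 6) = 1 − P(N ≤ 5) ≈ 0.5781.

0.5781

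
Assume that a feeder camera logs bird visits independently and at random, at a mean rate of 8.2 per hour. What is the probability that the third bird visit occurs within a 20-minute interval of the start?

0.5145

Over the interval, μ = 8.2 × 1/3 ≈ 2.73333 (a 20-minute interval = 1/3 hours).
The third arrival falls in the interval iff at least 3 events occur there: P(S_3 ≤ t) = P(N ≥ 3) = 1 − P(N ≤ 2) ≈ 0.5145.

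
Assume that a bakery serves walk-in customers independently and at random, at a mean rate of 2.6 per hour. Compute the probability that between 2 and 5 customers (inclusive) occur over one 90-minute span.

Over the interval, μ = 2.6 × 1.5 = 3.9 (a 90-minute span = 1.5 hours).
P(2 ≤ N ≤ 5) = Σ_{j=2}^{5} e^(−3.9) · 3.9^j/j! ≈ 0.7014.

0.7014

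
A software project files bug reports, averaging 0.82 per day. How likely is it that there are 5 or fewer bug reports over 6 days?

0.6300

Over the interval, μ = 0.82 × 6 = 4.92 (6 days).
P(N ≤ 5) = Σ_{j=0}^{5} e^(−μ) μ^j/j! ≈ 0.6300.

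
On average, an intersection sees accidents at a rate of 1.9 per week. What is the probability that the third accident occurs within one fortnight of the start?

0.7311

Over the interval, μ = 1.9 × 2 = 3.8 (a fortnight = 2 weeks).
The third arrival falls in the interval iff at least 3 events occur there: P(S_3 ≤ t) = P(N ≥ 3) = 1 − P(N ≤ 2) ≈ 0.7311.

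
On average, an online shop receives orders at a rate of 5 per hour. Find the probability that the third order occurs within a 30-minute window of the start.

Over the interval, μ = 5 × 0.5 = 2.5 (a 30-minute window = 0.5 hours).
The third arrival falls in the interval iff at least 3 events occur there: P(S_3 ≤ t) = P(N ≥ 3) = 1 − P(N ≤ 2) ≈ 0.4562.

0.4562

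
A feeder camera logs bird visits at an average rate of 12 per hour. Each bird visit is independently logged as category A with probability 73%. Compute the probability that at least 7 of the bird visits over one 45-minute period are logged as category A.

Thinning: the bird visits that are logged as category A themselves form a Poisson process with rate 0.73 × 12 = 8.76 per hour.
Over the interval, μ = 8.76 × 0.75 = 6.57 (a 45-minute period = 0.75 hours).
P(N ≥ 7) = 1 − P(N ≤ 6) ≈ 0.4845.

0.4845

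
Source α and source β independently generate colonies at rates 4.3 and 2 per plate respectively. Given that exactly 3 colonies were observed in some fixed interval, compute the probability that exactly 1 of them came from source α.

Given the total, each event is independently from source α with probability p = λ_α/(λ_α+λ_β) = 4.3/6.3 ≈ 0.6825.
So K ~ Binomial(3, 4.3/6.3): P(K = 1) = C(3,1) · (4.3/6.3)^1 · (2/6.3)^2 ≈ 0.2064.

0.2064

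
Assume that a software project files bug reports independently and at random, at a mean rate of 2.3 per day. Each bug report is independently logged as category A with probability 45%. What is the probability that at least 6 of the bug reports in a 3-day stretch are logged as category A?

0.0949

Thinning: the bug reports that are logged as category A themselves form a Poisson process with rate 0.45 × 2.3 = 1.035 per day.
Over the interval, μ = 1.035 × 3 = 3.105 (a 3-day stretch = 3 days).
P(N ≥ 6) = 1 − P(N ≤ 5) ≈ 0.0949.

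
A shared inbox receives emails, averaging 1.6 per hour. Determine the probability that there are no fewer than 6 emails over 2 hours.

Over the interval, μ = 1.6 × 2 = 3.2 (2 hours).
P(N ≥ 6) = 1 − P(N ≤ 5) = 1 − Σ_{j=0}^{5} e^(−μ) μ^j/j! ≈ 0.1054.

0.1054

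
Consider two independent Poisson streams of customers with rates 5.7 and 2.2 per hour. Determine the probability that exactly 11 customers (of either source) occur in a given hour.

Independent Poisson processes superpose: combined rate λ = 5.7 + 2.2 = 7.9 per hour.
So μ = 7.9.
P(N = 11) = e^(−7.9) · 7.9^11/11! ≈ 0.0695.

0.0695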